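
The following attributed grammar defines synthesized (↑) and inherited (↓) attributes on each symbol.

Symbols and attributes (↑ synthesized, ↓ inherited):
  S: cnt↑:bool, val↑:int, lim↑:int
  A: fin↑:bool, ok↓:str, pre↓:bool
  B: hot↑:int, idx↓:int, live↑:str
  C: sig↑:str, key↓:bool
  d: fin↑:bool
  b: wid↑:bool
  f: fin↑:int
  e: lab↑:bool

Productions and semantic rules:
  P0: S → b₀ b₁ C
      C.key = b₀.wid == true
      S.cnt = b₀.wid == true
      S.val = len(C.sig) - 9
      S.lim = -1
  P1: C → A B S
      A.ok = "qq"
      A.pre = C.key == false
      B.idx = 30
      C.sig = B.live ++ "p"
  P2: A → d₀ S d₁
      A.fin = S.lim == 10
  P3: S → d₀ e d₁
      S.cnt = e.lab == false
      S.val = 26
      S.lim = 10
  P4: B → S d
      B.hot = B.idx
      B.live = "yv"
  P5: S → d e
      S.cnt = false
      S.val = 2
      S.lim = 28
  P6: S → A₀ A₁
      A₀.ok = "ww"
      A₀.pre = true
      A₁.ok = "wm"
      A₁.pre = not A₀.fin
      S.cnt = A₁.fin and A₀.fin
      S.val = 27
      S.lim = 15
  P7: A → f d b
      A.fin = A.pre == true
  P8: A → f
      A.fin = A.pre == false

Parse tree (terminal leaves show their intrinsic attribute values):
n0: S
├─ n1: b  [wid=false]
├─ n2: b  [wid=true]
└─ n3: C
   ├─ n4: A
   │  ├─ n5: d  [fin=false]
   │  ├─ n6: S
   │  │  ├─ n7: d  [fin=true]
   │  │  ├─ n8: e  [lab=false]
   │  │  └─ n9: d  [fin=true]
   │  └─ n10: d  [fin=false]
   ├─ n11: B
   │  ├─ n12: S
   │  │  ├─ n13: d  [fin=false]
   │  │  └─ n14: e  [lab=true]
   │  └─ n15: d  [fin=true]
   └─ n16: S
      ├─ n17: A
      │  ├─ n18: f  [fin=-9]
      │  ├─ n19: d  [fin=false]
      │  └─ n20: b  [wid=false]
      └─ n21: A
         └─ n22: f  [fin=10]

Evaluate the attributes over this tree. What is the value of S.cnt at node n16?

true

1. n1.wid = false  [terminal]
2. n2.wid = true  [terminal]
3. n3.key = false  [b₀.wid == true]
4. n4.ok = "qq"  ["qq"]
5. n4.pre = true  [C.key == false]
6. n5.fin = false  [terminal]
7. n7.fin = true  [terminal]
8. n8.lab = false  [terminal]
9. n9.fin = true  [terminal]
10. n6.cnt = true  [e.lab == false]
11. n6.val = 26  [26]
12. n6.lim = 10  [10]
13. n10.fin = false  [terminal]
14. n4.fin = true  [S.lim == 10]
15. n11.idx = 30  [30]
16. n13.fin = false  [terminal]
17. n14.lab = true  [terminal]
18. n12.cnt = false  [false]
19. n12.val = 2  [2]
20. n12.lim = 28  [28]
21. n15.fin = true  [terminal]
22. n11.hot = 30  [B.idx]
23. n11.live = "yv"  ["yv"]
24. n17.ok = "ww"  ["ww"]
25. n17.pre = true  [true]
26. n18.fin = -9  [terminal]
27. n19.fin = false  [terminal]
28. n20.wid = false  [terminal]
29. n17.fin = true  [A.pre == true]
30. n21.ok = "wm"  ["wm"]
31. n21.pre = false  [not A₀.fin]
32. n22.fin = 10  [terminal]
33. n21.fin = true  [A.pre == false]
34. n16.cnt = true  [A₁.fin and A₀.fin]
35. n16.val = 27  [27]
36. n16.lim = 15  [15]
37. n3.sig = "yvp"  [B.live ++ "p"]
38. n0.cnt = false  [b₀.wid == true]
39. n0.val = -6  [len(C.sig) - 9]
40. n0.lim = -1  [-1]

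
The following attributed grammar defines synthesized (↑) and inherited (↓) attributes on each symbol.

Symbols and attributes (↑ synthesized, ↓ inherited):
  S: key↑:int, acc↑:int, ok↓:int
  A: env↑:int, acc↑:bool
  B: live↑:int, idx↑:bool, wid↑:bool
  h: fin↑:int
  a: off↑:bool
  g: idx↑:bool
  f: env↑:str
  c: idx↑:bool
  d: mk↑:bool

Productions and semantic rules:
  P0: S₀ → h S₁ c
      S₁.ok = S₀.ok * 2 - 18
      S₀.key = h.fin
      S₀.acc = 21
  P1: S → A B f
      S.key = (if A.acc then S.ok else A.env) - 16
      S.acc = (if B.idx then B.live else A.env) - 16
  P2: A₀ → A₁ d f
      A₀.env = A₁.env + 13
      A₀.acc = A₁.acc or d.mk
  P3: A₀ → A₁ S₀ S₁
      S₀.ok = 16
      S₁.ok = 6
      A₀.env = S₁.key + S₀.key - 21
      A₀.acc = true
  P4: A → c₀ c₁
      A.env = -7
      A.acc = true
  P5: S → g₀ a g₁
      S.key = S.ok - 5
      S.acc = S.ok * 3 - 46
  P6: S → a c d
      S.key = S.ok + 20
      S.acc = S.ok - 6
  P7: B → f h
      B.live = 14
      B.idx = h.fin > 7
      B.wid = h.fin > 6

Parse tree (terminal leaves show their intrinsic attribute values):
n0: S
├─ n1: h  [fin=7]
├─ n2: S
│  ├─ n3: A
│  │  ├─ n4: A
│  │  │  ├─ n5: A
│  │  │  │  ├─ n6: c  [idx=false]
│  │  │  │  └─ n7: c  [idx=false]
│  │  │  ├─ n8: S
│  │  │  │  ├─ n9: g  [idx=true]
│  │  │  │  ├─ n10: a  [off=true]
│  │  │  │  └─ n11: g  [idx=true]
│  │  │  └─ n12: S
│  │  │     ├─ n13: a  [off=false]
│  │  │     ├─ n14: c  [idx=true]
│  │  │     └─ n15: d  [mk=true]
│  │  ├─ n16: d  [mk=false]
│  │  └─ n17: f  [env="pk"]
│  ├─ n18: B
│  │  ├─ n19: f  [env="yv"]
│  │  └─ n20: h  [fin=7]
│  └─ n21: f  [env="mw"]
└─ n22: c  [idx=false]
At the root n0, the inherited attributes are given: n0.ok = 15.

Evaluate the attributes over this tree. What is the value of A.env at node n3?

1. n0.ok = 15  [given at root]
2. n1.fin = 7  [terminal]
3. n2.ok = 12  [S₀.ok * 2 - 18]
4. n6.idx = false  [terminal]
5. n7.idx = false  [terminal]
6. n5.env = -7  [-7]
7. n5.acc = true  [true]
8. n8.ok = 16  [16]
9. n9.idx = true  [terminal]
10. n10.off = true  [terminal]
11. n11.idx = true  [terminal]
12. n8.key = 11  [S.ok - 5]
13. n8.acc = 2  [S.ok * 3 - 46]
14. n12.ok = 6  [6]
15. n13.off = false  [terminal]
16. n14.idx = true  [terminal]
17. n15.mk = true  [terminal]
18. n12.key = 26  [S.ok + 20]
19. n12.acc = 0  [S.ok - 6]
20. n4.env = 16  [S₁.key + S₀.key - 21]
21. n4.acc = true  [true]
22. n16.mk = false  [terminal]
23. n17.env = "pk"  [terminal]
24. n3.env = 29  [A₁.env + 13]
25. n3.acc = true  [A₁.acc or d.mk]
26. n19.env = "yv"  [terminal]
27. n20.fin = 7  [terminal]
28. n18.live = 14  [14]
29. n18.idx = false  [h.fin > 7]
30. n18.wid = true  [h.fin > 6]
31. n21.env = "mw"  [terminal]
32. n2.key = -4  [(if A.acc then S.ok else A.env) - 16]
33. n2.acc = 13  [(if B.idx then B.live else A.env) - 16]
34. n22.idx = false  [terminal]
35. n0.key = 7  [h.fin]
36. n0.acc = 21  [21]

29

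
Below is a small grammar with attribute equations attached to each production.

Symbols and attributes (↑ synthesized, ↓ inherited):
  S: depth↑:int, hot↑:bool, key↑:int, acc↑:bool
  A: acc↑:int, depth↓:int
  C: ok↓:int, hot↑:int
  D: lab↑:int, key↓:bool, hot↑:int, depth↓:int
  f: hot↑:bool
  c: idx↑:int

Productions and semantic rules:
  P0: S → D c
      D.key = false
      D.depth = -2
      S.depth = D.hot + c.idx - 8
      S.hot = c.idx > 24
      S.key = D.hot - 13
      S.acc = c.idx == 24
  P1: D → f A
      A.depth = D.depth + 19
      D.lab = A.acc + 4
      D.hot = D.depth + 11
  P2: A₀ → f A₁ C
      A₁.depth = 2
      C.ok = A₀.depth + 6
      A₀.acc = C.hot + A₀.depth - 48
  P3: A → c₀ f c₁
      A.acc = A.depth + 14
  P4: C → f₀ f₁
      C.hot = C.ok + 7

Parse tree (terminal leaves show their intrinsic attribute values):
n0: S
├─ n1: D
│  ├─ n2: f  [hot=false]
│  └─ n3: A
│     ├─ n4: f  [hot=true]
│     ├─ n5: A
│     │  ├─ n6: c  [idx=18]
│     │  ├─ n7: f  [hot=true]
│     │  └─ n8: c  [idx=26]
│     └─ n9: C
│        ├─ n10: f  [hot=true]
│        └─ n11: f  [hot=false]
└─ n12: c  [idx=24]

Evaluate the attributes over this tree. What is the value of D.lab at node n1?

3

1. n1.key = false  [false]
2. n1.depth = -2  [-2]
3. n2.hot = false  [terminal]
4. n3.depth = 17  [D.depth + 19]
5. n4.hot = true  [terminal]
6. n5.depth = 2  [2]
7. n6.idx = 18  [terminal]
8. n7.hot = true  [terminal]
9. n8.idx = 26  [terminal]
10. n5.acc = 16  [A.depth + 14]
11. n9.ok = 23  [A₀.depth + 6]
12. n10.hot = true  [terminal]
13. n11.hot = false  [terminal]
14. n9.hot = 30  [C.ok + 7]
15. n3.acc = -1  [C.hot + A₀.depth - 48]
16. n1.lab = 3  [A.acc + 4]
17. n1.hot = 9  [D.depth + 11]
18. n12.idx = 24  [terminal]
19. n0.depth = 25  [D.hot + c.idx - 8]
20. n0.hot = false  [c.idx > 24]
21. n0.key = -4  [D.hot - 13]
22. n0.acc = true  [c.idx == 24]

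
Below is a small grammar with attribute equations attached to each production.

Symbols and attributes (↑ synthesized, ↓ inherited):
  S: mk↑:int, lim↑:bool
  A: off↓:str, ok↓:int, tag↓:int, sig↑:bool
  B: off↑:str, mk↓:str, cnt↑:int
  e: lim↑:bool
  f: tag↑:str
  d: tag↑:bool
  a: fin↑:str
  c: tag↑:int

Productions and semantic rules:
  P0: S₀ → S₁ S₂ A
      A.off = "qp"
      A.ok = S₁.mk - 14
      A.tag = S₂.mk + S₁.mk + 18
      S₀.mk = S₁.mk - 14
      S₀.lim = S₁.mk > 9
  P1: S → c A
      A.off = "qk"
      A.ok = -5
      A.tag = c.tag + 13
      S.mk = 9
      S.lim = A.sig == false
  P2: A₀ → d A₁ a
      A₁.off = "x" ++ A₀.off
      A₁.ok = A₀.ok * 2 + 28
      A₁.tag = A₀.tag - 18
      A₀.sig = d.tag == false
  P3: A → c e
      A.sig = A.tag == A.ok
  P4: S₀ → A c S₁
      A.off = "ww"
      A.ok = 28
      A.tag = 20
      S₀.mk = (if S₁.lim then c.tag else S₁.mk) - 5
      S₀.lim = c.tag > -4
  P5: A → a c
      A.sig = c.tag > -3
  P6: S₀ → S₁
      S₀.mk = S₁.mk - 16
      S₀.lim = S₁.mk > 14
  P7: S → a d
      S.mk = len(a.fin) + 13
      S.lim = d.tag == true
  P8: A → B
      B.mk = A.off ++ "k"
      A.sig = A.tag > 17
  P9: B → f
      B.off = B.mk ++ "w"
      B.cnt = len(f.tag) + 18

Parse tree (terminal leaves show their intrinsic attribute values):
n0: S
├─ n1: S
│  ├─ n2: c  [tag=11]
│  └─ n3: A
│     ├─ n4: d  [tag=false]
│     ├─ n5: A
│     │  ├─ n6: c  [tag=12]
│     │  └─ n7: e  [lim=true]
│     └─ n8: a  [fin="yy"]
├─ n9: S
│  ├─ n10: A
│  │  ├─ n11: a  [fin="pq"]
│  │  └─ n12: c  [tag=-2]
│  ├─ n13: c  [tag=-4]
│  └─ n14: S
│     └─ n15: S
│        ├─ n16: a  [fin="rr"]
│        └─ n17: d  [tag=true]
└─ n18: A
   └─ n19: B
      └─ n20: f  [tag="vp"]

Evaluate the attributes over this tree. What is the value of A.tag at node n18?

18

1. n2.tag = 11  [terminal]
2. n3.off = "qk"  ["qk"]
3. n3.ok = -5  [-5]
4. n3.tag = 24  [c.tag + 13]
5. n4.tag = false  [terminal]
6. n5.off = "xqk"  ["x" ++ A₀.off]
7. n5.ok = 18  [A₀.ok * 2 + 28]
8. n5.tag = 6  [A₀.tag - 18]
9. n6.tag = 12  [terminal]
10. n7.lim = true  [terminal]
11. n5.sig = false  [A.tag == A.ok]
12. n8.fin = "yy"  [terminal]
13. n3.sig = true  [d.tag == false]
14. n1.mk = 9  [9]
15. n1.lim = false  [A.sig == false]
16. n10.off = "ww"  ["ww"]
17. n10.ok = 28  [28]
18. n10.tag = 20  [20]
19. n11.fin = "pq"  [terminal]
20. n12.tag = -2  [terminal]
21. n10.sig = true  [c.tag > -3]
22. n13.tag = -4  [terminal]
23. n16.fin = "rr"  [terminal]
24. n17.tag = true  [terminal]
25. n15.mk = 15  [len(a.fin) + 13]
26. n15.lim = true  [d.tag == true]
27. n14.mk = -1  [S₁.mk - 16]
28. n14.lim = true  [S₁.mk > 14]
29. n9.mk = -9  [(if S₁.lim then c.tag else S₁.mk) - 5]
30. n9.lim = false  [c.tag > -4]
31. n18.off = "qp"  ["qp"]
32. n18.ok = -5  [S₁.mk - 14]
33. n18.tag = 18  [S₂.mk + S₁.mk + 18]
34. n19.mk = "qpk"  [A.off ++ "k"]
35. n20.tag = "vp"  [terminal]
36. n19.off = "qpkw"  [B.mk ++ "w"]
37. n19.cnt = 20  [len(f.tag) + 18]
38. n18.sig = true  [A.tag > 17]
39. n0.mk = -5  [S₁.mk - 14]
40. n0.lim = false  [S₁.mk > 9]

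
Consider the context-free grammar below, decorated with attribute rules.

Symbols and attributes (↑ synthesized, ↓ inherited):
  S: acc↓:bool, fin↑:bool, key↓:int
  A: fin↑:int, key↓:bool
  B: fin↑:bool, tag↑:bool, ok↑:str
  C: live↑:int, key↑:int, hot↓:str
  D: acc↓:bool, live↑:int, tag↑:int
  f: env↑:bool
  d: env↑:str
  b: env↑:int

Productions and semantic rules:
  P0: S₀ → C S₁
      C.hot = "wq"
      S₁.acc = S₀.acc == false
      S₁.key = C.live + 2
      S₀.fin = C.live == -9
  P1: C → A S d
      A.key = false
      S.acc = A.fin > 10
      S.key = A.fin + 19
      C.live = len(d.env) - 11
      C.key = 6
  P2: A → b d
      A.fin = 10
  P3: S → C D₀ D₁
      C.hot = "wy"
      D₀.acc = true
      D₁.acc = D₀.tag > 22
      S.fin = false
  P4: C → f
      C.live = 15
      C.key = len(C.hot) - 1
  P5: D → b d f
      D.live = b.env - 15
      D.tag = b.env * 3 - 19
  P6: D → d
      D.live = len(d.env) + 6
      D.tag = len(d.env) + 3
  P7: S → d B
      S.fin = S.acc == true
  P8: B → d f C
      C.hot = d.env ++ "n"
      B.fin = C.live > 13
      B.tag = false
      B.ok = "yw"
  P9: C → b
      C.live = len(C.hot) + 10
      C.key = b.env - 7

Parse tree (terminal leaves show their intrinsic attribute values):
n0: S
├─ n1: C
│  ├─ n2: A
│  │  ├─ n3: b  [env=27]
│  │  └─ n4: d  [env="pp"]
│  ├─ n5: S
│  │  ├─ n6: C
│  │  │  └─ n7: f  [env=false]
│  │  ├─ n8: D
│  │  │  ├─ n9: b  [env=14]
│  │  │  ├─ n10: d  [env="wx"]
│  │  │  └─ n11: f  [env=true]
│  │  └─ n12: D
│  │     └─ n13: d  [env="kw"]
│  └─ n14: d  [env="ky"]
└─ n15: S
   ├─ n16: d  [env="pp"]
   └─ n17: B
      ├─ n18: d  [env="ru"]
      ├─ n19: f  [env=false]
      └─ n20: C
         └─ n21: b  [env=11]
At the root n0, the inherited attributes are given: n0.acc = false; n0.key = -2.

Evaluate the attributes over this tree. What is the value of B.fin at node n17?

false

1. n0.acc = false  [given at root]
2. n0.key = -2  [given at root]
3. n1.hot = "wq"  ["wq"]
4. n2.key = false  [false]
5. n3.env = 27  [terminal]
6. n4.env = "pp"  [terminal]
7. n2.fin = 10  [10]
8. n5.acc = false  [A.fin > 10]
9. n5.key = 29  [A.fin + 19]
10. n6.hot = "wy"  ["wy"]
11. n7.env = false  [terminal]
12. n6.live = 15  [15]
13. n6.key = 1  [len(C.hot) - 1]
14. n8.acc = true  [true]
15. n9.env = 14  [terminal]
16. n10.env = "wx"  [terminal]
17. n11.env = true  [terminal]
18. n8.live = -1  [b.env - 15]
19. n8.tag = 23  [b.env * 3 - 19]
20. n12.acc = true  [D₀.tag > 22]
21. n13.env = "kw"  [terminal]
22. n12.live = 8  [len(d.env) + 6]
23. n12.tag = 5  [len(d.env) + 3]
24. n5.fin = false  [false]
25. n14.env = "ky"  [terminal]
26. n1.live = -9  [len(d.env) - 11]
27. n1.key = 6  [6]
28. n15.acc = true  [S₀.acc == false]
29. n15.key = -7  [C.live + 2]
30. n16.env = "pp"  [terminal]
31. n18.env = "ru"  [terminal]
32. n19.env = false  [terminal]
33. n20.hot = "run"  [d.env ++ "n"]
34. n21.env = 11  [terminal]
35. n20.live = 13  [len(C.hot) + 10]
36. n20.key = 4  [b.env - 7]
37. n17.fin = false  [C.live > 13]
38. n17.tag = false  [false]
39. n17.ok = "yw"  ["yw"]
40. n15.fin = true  [S.acc == true]
41. n0.fin = true  [C.live == -9]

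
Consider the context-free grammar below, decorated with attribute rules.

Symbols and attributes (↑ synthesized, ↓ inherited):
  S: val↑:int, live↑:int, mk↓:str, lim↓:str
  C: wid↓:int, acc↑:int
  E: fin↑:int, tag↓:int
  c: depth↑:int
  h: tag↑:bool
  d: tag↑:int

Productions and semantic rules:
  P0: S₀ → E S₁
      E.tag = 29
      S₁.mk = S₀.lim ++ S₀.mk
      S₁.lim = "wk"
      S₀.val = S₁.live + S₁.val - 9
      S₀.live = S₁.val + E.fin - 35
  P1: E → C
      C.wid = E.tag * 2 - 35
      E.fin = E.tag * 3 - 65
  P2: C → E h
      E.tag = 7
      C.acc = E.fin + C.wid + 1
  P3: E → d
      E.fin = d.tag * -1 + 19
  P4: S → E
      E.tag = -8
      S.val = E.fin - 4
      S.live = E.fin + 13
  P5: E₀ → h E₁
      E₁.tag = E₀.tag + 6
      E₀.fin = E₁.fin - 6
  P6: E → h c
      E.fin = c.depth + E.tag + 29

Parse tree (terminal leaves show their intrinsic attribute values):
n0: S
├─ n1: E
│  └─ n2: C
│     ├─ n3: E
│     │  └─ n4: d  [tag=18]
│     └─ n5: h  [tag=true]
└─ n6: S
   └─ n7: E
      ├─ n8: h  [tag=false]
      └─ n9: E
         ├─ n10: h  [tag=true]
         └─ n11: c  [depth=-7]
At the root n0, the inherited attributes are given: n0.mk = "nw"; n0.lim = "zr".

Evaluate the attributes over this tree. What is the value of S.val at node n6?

10

1. n0.mk = "nw"  [given at root]
2. n0.lim = "zr"  [given at root]
3. n1.tag = 29  [29]
4. n2.wid = 23  [E.tag * 2 - 35]
5. n3.tag = 7  [7]
6. n4.tag = 18  [terminal]
7. n3.fin = 1  [d.tag * -1 + 19]
8. n5.tag = true  [terminal]
9. n2.acc = 25  [E.fin + C.wid + 1]
10. n1.fin = 22  [E.tag * 3 - 65]
11. n6.mk = "zrnw"  [S₀.lim ++ S₀.mk]
12. n6.lim = "wk"  ["wk"]
13. n7.tag = -8  [-8]
14. n8.tag = false  [terminal]
15. n9.tag = -2  [E₀.tag + 6]
16. n10.tag = true  [terminal]
17. n11.depth = -7  [terminal]
18. n9.fin = 20  [c.depth + E.tag + 29]
19. n7.fin = 14  [E₁.fin - 6]
20. n6.val = 10  [E.fin - 4]
21. n6.live = 27  [E.fin + 13]
22. n0.val = 28  [S₁.live + S₁.val - 9]
23. n0.live = -3  [S₁.val + E.fin - 35]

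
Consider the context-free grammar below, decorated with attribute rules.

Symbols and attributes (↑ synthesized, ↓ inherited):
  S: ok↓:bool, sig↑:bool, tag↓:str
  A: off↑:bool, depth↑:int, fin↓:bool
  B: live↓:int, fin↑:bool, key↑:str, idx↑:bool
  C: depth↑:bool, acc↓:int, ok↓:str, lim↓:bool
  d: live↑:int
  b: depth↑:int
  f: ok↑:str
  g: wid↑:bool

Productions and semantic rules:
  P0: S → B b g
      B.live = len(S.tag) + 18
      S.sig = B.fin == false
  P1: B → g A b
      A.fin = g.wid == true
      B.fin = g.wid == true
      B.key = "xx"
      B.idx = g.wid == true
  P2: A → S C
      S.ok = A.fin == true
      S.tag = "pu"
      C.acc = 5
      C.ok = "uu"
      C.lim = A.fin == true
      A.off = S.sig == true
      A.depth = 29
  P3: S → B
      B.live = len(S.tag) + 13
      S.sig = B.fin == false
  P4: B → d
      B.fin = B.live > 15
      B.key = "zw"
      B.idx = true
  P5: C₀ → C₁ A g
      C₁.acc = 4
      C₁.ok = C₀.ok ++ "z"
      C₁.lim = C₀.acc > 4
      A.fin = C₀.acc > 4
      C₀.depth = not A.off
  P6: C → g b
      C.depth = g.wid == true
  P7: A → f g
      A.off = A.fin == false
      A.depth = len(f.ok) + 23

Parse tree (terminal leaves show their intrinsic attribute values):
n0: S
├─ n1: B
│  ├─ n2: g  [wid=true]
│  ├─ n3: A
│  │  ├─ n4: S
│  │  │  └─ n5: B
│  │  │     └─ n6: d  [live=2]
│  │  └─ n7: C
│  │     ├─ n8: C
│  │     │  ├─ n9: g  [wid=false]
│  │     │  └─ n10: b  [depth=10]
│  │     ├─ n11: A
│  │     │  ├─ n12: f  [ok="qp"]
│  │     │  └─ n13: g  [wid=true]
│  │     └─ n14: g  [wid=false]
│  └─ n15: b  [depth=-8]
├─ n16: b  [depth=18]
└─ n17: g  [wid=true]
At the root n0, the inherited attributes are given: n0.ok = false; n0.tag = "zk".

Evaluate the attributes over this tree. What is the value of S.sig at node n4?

1. n0.ok = false  [given at root]
2. n0.tag = "zk"  [given at root]
3. n1.live = 20  [len(S.tag) + 18]
4. n2.wid = true  [terminal]
5. n3.fin = true  [g.wid == true]
6. n4.ok = true  [A.fin == true]
7. n4.tag = "pu"  ["pu"]
8. n5.live = 15  [len(S.tag) + 13]
9. n6.live = 2  [terminal]
10. n5.fin = false  [B.live > 15]
11. n5.key = "zw"  ["zw"]
12. n5.idx = true  [true]
13. n4.sig = true  [B.fin == false]
14. n7.acc = 5  [5]
15. n7.ok = "uu"  ["uu"]
16. n7.lim = true  [A.fin == true]
17. n8.acc = 4  [4]
18. n8.ok = "uuz"  [C₀.ok ++ "z"]
19. n8.lim = true  [C₀.acc > 4]
20. n9.wid = false  [terminal]
21. n10.depth = 10  [terminal]
22. n8.depth = false  [g.wid == true]
23. n11.fin = true  [C₀.acc > 4]
24. n12.ok = "qp"  [terminal]
25. n13.wid = true  [terminal]
26. n11.off = false  [A.fin == false]
27. n11.depth = 25  [len(f.ok) + 23]
28. n14.wid = false  [terminal]
29. n7.depth = true  [not A.off]
30. n3.off = true  [S.sig == true]
31. n3.depth = 29  [29]
32. n15.depth = -8  [terminal]
33. n1.fin = true  [g.wid == true]
34. n1.key = "xx"  ["xx"]
35. n1.idx = true  [g.wid == true]
36. n16.depth = 18  [terminal]
37. n17.wid = true  [terminal]
38. n0.sig = false  [B.fin == false]

true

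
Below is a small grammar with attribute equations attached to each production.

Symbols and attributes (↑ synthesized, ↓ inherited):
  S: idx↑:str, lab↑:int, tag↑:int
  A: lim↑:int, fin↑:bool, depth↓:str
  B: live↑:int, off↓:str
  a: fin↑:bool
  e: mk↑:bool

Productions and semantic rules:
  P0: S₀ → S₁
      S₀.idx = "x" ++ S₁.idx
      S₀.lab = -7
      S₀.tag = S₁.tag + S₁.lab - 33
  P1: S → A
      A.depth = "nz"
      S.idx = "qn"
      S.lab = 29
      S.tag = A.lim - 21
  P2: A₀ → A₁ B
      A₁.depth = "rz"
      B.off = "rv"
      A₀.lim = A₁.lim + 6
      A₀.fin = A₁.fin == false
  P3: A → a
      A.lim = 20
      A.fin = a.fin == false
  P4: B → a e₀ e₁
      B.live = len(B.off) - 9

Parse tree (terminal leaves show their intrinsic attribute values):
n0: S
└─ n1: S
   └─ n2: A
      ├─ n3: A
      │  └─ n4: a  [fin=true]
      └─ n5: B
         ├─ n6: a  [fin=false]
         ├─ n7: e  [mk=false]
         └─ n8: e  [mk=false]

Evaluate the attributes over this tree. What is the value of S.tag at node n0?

1. n2.depth = "nz"  ["nz"]
2. n3.depth = "rz"  ["rz"]
3. n4.fin = true  [terminal]
4. n3.lim = 20  [20]
5. n3.fin = false  [a.fin == false]
6. n5.off = "rv"  ["rv"]
7. n6.fin = false  [terminal]
8. n7.mk = false  [terminal]
9. n8.mk = false  [terminal]
10. n5.live = -7  [len(B.off) - 9]
11. n2.lim = 26  [A₁.lim + 6]
12. n2.fin = true  [A₁.fin == false]
13. n1.idx = "qn"  ["qn"]
14. n1.lab = 29  [29]
15. n1.tag = 5  [A.lim - 21]
16. n0.idx = "xqn"  ["x" ++ S₁.idx]
17. n0.lab = -7  [-7]
18. n0.tag = 1  [S₁.tag + S₁.lab - 33]

1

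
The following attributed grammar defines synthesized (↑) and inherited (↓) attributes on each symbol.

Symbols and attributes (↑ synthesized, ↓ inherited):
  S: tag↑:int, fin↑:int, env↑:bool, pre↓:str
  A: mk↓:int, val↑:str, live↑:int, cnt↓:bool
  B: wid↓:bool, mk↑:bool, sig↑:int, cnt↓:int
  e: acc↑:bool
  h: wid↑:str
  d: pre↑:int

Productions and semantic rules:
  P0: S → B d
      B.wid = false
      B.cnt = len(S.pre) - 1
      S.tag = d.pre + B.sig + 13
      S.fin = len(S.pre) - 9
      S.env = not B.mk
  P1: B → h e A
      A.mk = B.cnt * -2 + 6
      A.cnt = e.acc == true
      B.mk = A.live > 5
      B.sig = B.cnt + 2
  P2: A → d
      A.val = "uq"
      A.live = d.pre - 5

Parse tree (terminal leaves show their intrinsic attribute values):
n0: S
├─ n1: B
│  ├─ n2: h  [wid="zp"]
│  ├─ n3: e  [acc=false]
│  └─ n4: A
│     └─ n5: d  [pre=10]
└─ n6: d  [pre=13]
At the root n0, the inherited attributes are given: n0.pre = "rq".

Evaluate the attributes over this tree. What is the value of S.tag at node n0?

1. n0.pre = "rq"  [given at root]
2. n1.wid = false  [false]
3. n1.cnt = 1  [len(S.pre) - 1]
4. n2.wid = "zp"  [terminal]
5. n3.acc = false  [terminal]
6. n4.mk = 4  [B.cnt * -2 + 6]
7. n4.cnt = false  [e.acc == true]
8. n5.pre = 10  [terminal]
9. n4.val = "uq"  ["uq"]
10. n4.live = 5  [d.pre - 5]
11. n1.mk = false  [A.live > 5]
12. n1.sig = 3  [B.cnt + 2]
13. n6.pre = 13  [terminal]
14. n0.tag = 29  [d.pre + B.sig + 13]
15. n0.fin = -7  [len(S.pre) - 9]
16. n0.env = true  [not B.mk]

29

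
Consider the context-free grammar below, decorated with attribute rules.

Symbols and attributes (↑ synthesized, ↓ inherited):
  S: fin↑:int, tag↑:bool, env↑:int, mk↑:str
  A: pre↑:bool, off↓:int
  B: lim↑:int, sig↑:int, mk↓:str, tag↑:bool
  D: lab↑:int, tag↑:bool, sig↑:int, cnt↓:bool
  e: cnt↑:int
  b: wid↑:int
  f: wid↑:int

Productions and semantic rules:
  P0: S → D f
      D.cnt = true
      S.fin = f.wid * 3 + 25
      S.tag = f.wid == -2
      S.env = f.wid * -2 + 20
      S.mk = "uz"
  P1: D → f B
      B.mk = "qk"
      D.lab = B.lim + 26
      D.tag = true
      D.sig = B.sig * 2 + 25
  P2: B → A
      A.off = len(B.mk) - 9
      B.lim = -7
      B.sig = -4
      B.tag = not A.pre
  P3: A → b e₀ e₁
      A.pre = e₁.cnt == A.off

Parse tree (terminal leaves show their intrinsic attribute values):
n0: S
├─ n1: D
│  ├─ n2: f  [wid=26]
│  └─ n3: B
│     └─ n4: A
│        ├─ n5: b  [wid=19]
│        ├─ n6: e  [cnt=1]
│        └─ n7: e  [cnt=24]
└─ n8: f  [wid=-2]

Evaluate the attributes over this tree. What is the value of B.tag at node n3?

true

1. n1.cnt = true  [true]
2. n2.wid = 26  [terminal]
3. n3.mk = "qk"  ["qk"]
4. n4.off = -7  [len(B.mk) - 9]
5. n5.wid = 19  [terminal]
6. n6.cnt = 1  [terminal]
7. n7.cnt = 24  [terminal]
8. n4.pre = false  [e₁.cnt == A.off]
9. n3.lim = -7  [-7]
10. n3.sig = -4  [-4]
11. n3.tag = true  [not A.pre]
12. n1.lab = 19  [B.lim + 26]
13. n1.tag = true  [true]
14. n1.sig = 17  [B.sig * 2 + 25]
15. n8.wid = -2  [terminal]
16. n0.fin = 19  [f.wid * 3 + 25]
17. n0.tag = true  [f.wid == -2]
18. n0.env = 24  [f.wid * -2 + 20]
19. n0.mk = "uz"  ["uz"]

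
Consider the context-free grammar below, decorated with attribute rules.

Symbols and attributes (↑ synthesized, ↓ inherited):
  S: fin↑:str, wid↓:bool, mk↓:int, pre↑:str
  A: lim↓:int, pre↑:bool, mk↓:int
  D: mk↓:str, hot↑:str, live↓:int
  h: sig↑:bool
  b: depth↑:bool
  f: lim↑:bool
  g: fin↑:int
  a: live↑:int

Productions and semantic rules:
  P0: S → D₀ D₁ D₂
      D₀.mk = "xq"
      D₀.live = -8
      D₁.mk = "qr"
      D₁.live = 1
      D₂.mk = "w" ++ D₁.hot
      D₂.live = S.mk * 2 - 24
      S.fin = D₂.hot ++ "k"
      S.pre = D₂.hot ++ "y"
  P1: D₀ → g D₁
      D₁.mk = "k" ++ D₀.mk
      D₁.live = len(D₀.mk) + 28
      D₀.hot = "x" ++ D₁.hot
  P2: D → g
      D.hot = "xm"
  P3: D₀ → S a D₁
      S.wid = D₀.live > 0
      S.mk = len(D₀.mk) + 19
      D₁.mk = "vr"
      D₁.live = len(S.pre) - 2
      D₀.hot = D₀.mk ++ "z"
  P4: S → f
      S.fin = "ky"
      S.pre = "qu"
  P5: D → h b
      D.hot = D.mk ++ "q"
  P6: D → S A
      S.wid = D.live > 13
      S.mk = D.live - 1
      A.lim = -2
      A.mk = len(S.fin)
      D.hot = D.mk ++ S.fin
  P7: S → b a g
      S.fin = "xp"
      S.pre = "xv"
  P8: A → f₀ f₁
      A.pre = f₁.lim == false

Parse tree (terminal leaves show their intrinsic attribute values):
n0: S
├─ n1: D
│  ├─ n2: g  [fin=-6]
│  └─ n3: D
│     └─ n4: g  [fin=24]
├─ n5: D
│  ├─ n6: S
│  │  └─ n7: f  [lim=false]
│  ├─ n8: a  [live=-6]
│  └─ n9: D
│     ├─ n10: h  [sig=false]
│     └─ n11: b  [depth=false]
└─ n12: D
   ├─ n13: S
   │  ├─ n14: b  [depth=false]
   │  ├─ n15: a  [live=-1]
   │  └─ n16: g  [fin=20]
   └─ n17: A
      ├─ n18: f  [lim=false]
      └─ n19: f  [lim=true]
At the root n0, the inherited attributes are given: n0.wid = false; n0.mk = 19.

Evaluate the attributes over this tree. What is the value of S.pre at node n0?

1. n0.wid = false  [given at root]
2. n0.mk = 19  [given at root]
3. n1.mk = "xq"  ["xq"]
4. n1.live = -8  [-8]
5. n2.fin = -6  [terminal]
6. n3.mk = "kxq"  ["k" ++ D₀.mk]
7. n3.live = 30  [len(D₀.mk) + 28]
8. n4.fin = 24  [terminal]
9. n3.hot = "xm"  ["xm"]
10. n1.hot = "xxm"  ["x" ++ D₁.hot]
11. n5.mk = "qr"  ["qr"]
12. n5.live = 1  [1]
13. n6.wid = true  [D₀.live > 0]
14. n6.mk = 21  [len(D₀.mk) + 19]
15. n7.lim = false  [terminal]
16. n6.fin = "ky"  ["ky"]
17. n6.pre = "qu"  ["qu"]
18. n8.live = -6  [terminal]
19. n9.mk = "vr"  ["vr"]
20. n9.live = 0  [len(S.pre) - 2]
21. n10.sig = false  [terminal]
22. n11.depth = false  [terminal]
23. n9.hot = "vrq"  [D.mk ++ "q"]
24. n5.hot = "qrz"  [D₀.mk ++ "z"]
25. n12.mk = "wqrz"  ["w" ++ D₁.hot]
26. n12.live = 14  [S.mk * 2 - 24]
27. n13.wid = true  [D.live > 13]
28. n13.mk = 13  [D.live - 1]
29. n14.depth = false  [terminal]
30. n15.live = -1  [terminal]
31. n16.fin = 20  [terminal]
32. n13.fin = "xp"  ["xp"]
33. n13.pre = "xv"  ["xv"]
34. n17.lim = -2  [-2]
35. n17.mk = 2  [len(S.fin)]
36. n18.lim = false  [terminal]
37. n19.lim = true  [terminal]
38. n17.pre = false  [f₁.lim == false]
39. n12.hot = "wqrzxp"  [D.mk ++ S.fin]
40. n0.fin = "wqrzxpk"  [D₂.hot ++ "k"]
41. n0.pre = "wqrzxpy"  [D₂.hot ++ "y"]

"wqrzxpy"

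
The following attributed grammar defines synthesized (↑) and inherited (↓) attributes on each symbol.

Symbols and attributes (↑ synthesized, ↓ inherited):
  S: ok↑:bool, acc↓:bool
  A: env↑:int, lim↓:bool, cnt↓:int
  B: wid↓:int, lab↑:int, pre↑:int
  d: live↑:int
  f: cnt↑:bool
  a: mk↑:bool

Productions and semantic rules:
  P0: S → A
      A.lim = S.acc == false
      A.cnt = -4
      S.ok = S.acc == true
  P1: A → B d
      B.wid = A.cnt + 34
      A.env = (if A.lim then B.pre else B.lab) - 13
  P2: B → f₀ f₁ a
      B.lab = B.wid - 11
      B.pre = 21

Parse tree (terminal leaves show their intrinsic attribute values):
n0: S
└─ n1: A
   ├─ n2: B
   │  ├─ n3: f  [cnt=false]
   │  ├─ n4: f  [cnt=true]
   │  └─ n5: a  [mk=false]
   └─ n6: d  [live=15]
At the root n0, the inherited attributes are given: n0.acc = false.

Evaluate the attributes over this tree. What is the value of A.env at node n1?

1. n0.acc = false  [given at root]
2. n1.lim = true  [S.acc == false]
3. n1.cnt = -4  [-4]
4. n2.wid = 30  [A.cnt + 34]
5. n3.cnt = false  [terminal]
6. n4.cnt = true  [terminal]
7. n5.mk = false  [terminal]
8. n2.lab = 19  [B.wid - 11]
9. n2.pre = 21  [21]
10. n6.live = 15  [terminal]
11. n1.env = 8  [(if A.lim then B.pre else B.lab) - 13]
12. n0.ok = false  [S.acc == true]

8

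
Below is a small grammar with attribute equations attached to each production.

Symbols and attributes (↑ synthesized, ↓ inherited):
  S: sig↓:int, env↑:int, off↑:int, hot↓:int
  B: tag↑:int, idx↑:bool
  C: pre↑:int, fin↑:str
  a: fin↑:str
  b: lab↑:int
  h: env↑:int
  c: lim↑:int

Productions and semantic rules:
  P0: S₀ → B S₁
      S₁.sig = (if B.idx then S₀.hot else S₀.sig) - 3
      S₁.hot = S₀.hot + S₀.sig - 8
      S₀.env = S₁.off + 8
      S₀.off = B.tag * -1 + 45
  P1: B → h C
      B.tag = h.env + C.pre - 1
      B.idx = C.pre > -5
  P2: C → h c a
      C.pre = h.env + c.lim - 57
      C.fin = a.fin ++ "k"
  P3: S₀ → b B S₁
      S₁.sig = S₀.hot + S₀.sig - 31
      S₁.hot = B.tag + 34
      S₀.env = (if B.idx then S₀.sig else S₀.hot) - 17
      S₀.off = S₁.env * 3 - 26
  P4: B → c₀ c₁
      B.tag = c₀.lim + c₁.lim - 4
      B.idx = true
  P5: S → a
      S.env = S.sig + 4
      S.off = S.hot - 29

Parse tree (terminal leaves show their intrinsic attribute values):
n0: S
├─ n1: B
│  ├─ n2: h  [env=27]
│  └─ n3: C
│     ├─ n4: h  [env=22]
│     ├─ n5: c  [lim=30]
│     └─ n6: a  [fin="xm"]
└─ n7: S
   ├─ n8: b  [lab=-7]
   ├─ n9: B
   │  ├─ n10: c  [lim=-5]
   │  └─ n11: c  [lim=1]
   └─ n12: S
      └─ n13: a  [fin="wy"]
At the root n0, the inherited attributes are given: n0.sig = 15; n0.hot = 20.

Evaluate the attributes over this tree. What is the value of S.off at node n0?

1. n0.sig = 15  [given at root]
2. n0.hot = 20  [given at root]
3. n2.env = 27  [terminal]
4. n4.env = 22  [terminal]
5. n5.lim = 30  [terminal]
6. n6.fin = "xm"  [terminal]
7. n3.pre = -5  [h.env + c.lim - 57]
8. n3.fin = "xmk"  [a.fin ++ "k"]
9. n1.tag = 21  [h.env + C.pre - 1]
10. n1.idx = false  [C.pre > -5]
11. n7.sig = 12  [(if B.idx then S₀.hot else S₀.sig) - 3]
12. n7.hot = 27  [S₀.hot + S₀.sig - 8]
13. n8.lab = -7  [terminal]
14. n10.lim = -5  [terminal]
15. n11.lim = 1  [terminal]
16. n9.tag = -8  [c₀.lim + c₁.lim - 4]
17. n9.idx = true  [true]
18. n12.sig = 8  [S₀.hot + S₀.sig - 31]
19. n12.hot = 26  [B.tag + 34]
20. n13.fin = "wy"  [terminal]
21. n12.env = 12  [S.sig + 4]
22. n12.off = -3  [S.hot - 29]
23. n7.env = -5  [(if B.idx then S₀.sig else S₀.hot) - 17]
24. n7.off = 10  [S₁.env * 3 - 26]
25. n0.env = 18  [S₁.off + 8]
26. n0.off = 24  [B.tag * -1 + 45]

24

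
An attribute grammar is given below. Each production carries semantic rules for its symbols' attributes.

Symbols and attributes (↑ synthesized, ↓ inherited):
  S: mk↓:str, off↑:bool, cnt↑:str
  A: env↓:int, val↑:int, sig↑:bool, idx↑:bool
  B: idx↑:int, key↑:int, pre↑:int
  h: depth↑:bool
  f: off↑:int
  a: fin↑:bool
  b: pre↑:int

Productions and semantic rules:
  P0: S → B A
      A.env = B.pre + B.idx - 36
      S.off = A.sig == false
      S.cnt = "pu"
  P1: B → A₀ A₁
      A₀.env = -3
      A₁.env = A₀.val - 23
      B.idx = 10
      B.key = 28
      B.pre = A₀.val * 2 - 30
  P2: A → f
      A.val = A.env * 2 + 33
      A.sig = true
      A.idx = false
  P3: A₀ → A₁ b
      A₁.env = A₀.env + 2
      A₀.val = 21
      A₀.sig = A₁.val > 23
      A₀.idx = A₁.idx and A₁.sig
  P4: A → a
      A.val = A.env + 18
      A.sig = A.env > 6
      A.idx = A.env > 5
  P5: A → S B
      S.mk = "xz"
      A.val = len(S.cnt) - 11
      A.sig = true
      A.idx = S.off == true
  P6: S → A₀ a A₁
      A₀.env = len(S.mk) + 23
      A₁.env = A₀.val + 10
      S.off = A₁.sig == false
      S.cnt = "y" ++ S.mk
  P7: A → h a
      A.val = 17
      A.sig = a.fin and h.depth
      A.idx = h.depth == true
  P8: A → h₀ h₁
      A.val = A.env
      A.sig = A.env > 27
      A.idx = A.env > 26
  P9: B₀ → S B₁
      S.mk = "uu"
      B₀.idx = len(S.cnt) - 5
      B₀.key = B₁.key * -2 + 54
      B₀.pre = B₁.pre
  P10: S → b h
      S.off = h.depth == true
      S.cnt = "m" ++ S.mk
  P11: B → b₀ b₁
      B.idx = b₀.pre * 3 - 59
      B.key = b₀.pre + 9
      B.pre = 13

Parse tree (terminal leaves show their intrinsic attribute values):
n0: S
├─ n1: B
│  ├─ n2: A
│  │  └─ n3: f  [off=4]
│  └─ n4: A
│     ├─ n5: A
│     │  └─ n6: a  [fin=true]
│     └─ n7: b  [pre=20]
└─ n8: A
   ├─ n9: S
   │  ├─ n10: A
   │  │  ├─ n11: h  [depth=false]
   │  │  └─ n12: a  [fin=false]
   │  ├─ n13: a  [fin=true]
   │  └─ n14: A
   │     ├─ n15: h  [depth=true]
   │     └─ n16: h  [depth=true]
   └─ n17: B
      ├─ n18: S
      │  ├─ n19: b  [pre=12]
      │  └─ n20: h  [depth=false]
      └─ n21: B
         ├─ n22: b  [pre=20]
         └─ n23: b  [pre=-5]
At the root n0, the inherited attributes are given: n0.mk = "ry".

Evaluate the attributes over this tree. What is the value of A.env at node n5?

1. n0.mk = "ry"  [given at root]
2. n2.env = -3  [-3]
3. n3.off = 4  [terminal]
4. n2.val = 27  [A.env * 2 + 33]
5. n2.sig = true  [true]
6. n2.idx = false  [false]
7. n4.env = 4  [A₀.val - 23]
8. n5.env = 6  [A₀.env + 2]
9. n6.fin = true  [terminal]
10. n5.val = 24  [A.env + 18]
11. n5.sig = false  [A.env > 6]
12. n5.idx = true  [A.env > 5]
13. n7.pre = 20  [terminal]
14. n4.val = 21  [21]
15. n4.sig = true  [A₁.val > 23]
16. n4.idx = false  [A₁.idx and A₁.sig]
17. n1.idx = 10  [10]
18. n1.key = 28  [28]
19. n1.pre = 24  [A₀.val * 2 - 30]
20. n8.env = -2  [B.pre + B.idx - 36]
21. n9.mk = "xz"  ["xz"]
22. n10.env = 25  [len(S.mk) + 23]
23. n11.depth = false  [terminal]
24. n12.fin = false  [terminal]
25. n10.val = 17  [17]
26. n10.sig = false  [a.fin and h.depth]
27. n10.idx = false  [h.depth == true]
28. n13.fin = true  [terminal]
29. n14.env = 27  [A₀.val + 10]
30. n15.depth = true  [terminal]
31. n16.depth = true  [terminal]
32. n14.val = 27  [A.env]
33. n14.sig = false  [A.env > 27]
34. n14.idx = true  [A.env > 26]
35. n9.off = true  [A₁.sig == false]
36. n9.cnt = "yxz"  ["y" ++ S.mk]
37. n18.mk = "uu"  ["uu"]
38. n19.pre = 12  [terminal]
39. n20.depth = false  [terminal]
40. n18.off = false  [h.depth == true]
41. n18.cnt = "muu"  ["m" ++ S.mk]
42. n22.pre = 20  [terminal]
43. n23.pre = -5  [terminal]
44. n21.idx = 1  [b₀.pre * 3 - 59]
45. n21.key = 29  [b₀.pre + 9]
46. n21.pre = 13  [13]
47. n17.idx = -2  [len(S.cnt) - 5]
48. n17.key = -4  [B₁.key * -2 + 54]
49. n17.pre = 13  [B₁.pre]
50. n8.val = -8  [len(S.cnt) - 11]
51. n8.sig = true  [true]
52. n8.idx = true  [S.off == true]
53. n0.off = false  [A.sig == false]
54. n0.cnt = "pu"  ["pu"]

6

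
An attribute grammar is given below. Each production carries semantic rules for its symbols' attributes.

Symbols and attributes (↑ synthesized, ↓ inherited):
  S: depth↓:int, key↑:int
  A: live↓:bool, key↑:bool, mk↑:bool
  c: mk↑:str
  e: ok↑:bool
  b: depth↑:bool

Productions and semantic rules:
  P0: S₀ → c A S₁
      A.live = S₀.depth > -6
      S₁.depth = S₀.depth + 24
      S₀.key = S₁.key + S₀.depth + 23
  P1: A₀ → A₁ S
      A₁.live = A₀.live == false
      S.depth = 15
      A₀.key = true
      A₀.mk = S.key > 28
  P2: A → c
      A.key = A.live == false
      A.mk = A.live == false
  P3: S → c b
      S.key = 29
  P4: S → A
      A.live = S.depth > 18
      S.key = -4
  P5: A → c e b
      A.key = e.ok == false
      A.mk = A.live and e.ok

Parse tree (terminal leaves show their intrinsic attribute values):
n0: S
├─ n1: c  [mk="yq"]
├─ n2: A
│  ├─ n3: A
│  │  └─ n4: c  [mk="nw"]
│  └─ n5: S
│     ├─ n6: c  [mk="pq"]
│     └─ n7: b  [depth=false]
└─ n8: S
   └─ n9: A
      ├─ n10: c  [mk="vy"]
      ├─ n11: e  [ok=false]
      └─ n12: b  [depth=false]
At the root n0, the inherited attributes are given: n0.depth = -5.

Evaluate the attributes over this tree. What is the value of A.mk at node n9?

1. n0.depth = -5  [given at root]
2. n1.mk = "yq"  [terminal]
3. n2.live = true  [S₀.depth > -6]
4. n3.live = false  [A₀.live == false]
5. n4.mk = "nw"  [terminal]
6. n3.key = true  [A.live == false]
7. n3.mk = true  [A.live == false]
8. n5.depth = 15  [15]
9. n6.mk = "pq"  [terminal]
10. n7.depth = false  [terminal]
11. n5.key = 29  [29]
12. n2.key = true  [true]
13. n2.mk = true  [S.key > 28]
14. n8.depth = 19  [S₀.depth + 24]
15. n9.live = true  [S.depth > 18]
16. n10.mk = "vy"  [terminal]
17. n11.ok = false  [terminal]
18. n12.depth = false  [terminal]
19. n9.key = true  [e.ok == false]
20. n9.mk = false  [A.live and e.ok]
21. n8.key = -4  [-4]
22. n0.key = 14  [S₁.key + S₀.depth + 23]

false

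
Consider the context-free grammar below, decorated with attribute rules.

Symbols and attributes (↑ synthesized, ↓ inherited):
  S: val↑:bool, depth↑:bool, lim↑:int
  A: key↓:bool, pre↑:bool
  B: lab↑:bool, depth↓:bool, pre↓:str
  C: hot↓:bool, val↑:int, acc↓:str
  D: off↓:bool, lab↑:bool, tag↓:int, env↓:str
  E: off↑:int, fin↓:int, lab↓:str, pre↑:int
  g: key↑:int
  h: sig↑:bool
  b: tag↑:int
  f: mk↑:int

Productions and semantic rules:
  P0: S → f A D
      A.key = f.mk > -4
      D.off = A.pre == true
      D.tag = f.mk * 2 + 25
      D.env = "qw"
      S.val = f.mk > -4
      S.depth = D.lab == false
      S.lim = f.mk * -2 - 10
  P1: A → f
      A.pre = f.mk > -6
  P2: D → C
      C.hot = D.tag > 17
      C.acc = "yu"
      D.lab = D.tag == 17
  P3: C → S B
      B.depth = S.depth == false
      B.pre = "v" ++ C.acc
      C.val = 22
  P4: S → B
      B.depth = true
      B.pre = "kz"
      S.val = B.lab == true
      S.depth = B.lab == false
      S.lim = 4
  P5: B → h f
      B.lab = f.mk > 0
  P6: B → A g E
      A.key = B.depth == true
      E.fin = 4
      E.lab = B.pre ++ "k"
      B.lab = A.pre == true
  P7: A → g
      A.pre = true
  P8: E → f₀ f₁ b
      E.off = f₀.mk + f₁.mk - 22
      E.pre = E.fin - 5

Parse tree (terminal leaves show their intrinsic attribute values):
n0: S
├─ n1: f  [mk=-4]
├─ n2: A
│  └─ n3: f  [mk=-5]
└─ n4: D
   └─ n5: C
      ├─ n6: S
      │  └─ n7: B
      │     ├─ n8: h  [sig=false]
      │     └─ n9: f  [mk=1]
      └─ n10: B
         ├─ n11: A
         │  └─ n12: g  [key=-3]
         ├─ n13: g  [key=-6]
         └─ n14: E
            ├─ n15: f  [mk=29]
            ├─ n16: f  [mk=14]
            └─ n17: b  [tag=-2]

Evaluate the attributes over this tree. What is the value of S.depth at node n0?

1. n1.mk = -4  [terminal]
2. n2.key = false  [f.mk > -4]
3. n3.mk = -5  [terminal]
4. n2.pre = true  [f.mk > -6]
5. n4.off = true  [A.pre == true]
6. n4.tag = 17  [f.mk * 2 + 25]
7. n4.env = "qw"  ["qw"]
8. n5.hot = false  [D.tag > 17]
9. n5.acc = "yu"  ["yu"]
10. n7.depth = true  [true]
11. n7.pre = "kz"  ["kz"]
12. n8.sig = false  [terminal]
13. n9.mk = 1  [terminal]
14. n7.lab = true  [f.mk > 0]
15. n6.val = true  [B.lab == true]
16. n6.depth = false  [B.lab == false]
17. n6.lim = 4  [4]
18. n10.depth = true  [S.depth == false]
19. n10.pre = "vyu"  ["v" ++ C.acc]
20. n11.key = true  [B.depth == true]
21. n12.key = -3  [terminal]
22. n11.pre = true  [true]
23. n13.key = -6  [terminal]
24. n14.fin = 4  [4]
25. n14.lab = "vyuk"  [B.pre ++ "k"]
26. n15.mk = 29  [terminal]
27. n16.mk = 14  [terminal]
28. n17.tag = -2  [terminal]
29. n14.off = 21  [f₀.mk + f₁.mk - 22]
30. n14.pre = -1  [E.fin - 5]
31. n10.lab = true  [A.pre == true]
32. n5.val = 22  [22]
33. n4.lab = true  [D.tag == 17]
34. n0.val = false  [f.mk > -4]
35. n0.depth = false  [D.lab == false]
36. n0.lim = -2  [f.mk * -2 - 10]

false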